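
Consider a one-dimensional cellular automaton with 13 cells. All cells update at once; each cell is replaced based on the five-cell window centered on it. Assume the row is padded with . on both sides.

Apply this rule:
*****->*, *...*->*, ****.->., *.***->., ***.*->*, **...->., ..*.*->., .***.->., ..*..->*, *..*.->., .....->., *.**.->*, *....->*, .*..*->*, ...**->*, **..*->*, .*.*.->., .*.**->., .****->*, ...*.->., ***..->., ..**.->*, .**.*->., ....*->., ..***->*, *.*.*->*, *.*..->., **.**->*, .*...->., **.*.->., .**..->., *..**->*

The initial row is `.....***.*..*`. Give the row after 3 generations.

....**.*..*.*
...**...*....
..**..*.*.*..

..**..*.*.*..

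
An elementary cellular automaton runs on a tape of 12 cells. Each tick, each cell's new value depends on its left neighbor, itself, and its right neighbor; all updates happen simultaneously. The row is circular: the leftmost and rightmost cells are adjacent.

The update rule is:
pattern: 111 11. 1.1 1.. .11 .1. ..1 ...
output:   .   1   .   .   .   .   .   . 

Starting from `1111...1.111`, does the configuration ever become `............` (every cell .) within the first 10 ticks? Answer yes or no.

yes

...1........
............
all cells are . at tick 2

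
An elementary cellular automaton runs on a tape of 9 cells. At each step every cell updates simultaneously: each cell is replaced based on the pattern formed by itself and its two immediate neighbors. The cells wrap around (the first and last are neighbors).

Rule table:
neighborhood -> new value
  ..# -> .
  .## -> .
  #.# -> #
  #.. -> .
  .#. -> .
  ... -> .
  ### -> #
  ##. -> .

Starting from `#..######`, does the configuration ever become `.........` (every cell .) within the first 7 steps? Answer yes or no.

yes

....#####
.....###.
......#..
.........
all cells are . at step 4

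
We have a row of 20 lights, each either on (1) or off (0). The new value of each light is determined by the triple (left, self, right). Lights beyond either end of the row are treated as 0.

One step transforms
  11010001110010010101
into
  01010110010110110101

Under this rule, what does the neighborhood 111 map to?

At position 8 the neighborhood is 111; the next row has 0 there.

0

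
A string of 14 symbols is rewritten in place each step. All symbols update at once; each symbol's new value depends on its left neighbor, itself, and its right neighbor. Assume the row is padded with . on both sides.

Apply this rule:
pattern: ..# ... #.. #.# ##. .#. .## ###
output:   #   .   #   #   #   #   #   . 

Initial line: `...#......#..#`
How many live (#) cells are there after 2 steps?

7

..###....#####
.##.##..##...#
count of #: 7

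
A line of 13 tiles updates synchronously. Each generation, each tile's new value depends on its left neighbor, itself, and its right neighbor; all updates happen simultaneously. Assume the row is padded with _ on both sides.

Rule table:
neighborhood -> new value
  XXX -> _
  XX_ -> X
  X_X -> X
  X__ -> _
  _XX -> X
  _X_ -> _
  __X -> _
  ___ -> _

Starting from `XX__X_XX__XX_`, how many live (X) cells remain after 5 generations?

4

generation 1: XX___XXX__XX_
generation 2: XX___X_X__XX_
generation 3: XX____X___XX_
generation 4: XX________XX_
generation 5: XX________XX_
count of X: 4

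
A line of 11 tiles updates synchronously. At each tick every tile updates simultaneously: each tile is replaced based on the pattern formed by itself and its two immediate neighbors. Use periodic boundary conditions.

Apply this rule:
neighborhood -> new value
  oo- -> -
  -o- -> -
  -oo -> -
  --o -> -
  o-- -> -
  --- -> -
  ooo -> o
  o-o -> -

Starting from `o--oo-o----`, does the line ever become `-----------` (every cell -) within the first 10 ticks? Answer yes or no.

-----------
all cells are - at tick 1

yes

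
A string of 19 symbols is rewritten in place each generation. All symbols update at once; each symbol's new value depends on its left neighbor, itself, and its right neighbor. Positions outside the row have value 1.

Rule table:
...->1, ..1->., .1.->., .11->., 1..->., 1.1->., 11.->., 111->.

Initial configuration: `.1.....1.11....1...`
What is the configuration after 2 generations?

...111......11...1.
.1.....1111....1...

.1.....1111....1...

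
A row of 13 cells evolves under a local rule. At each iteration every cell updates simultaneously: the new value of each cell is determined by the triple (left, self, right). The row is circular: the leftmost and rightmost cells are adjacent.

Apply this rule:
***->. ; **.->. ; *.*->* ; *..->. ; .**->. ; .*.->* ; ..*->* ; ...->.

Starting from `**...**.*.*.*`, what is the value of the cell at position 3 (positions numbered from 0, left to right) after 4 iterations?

.

....*..*****.
...**.*......
..*..**......
.**.*........
position 3 holds .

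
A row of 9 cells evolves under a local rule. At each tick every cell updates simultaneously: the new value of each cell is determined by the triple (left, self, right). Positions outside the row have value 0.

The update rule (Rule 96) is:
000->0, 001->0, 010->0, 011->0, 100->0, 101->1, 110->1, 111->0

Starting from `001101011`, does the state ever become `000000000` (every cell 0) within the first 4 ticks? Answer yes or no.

000110101
000011010
000001100
000000100
tick 4 is 000000100, still not uniform 0

no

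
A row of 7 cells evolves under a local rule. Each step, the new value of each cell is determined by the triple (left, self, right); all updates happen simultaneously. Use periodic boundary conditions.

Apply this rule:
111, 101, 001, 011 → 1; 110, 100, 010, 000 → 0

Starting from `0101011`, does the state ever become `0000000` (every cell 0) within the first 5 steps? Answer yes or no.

no

1010110
0101101
1011010
0110101
1101010
step 5 is 1101010, still not uniform 0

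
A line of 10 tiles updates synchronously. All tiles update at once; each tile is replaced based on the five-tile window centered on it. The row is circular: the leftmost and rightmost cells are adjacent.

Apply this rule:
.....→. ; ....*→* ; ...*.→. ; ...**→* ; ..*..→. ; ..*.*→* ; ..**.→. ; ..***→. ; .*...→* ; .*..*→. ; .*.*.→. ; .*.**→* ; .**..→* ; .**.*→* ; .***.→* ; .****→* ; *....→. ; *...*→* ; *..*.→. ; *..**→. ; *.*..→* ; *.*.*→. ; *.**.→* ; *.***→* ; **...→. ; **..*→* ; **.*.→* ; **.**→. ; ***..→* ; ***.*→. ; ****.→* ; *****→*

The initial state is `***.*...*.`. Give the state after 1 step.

**.****.**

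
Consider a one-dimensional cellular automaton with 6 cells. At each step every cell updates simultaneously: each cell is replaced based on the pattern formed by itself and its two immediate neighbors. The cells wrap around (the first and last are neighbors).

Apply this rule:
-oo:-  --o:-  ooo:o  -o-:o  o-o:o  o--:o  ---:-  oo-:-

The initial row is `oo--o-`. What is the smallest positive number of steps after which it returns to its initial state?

--o-oo
o-oo--
oo--o-

3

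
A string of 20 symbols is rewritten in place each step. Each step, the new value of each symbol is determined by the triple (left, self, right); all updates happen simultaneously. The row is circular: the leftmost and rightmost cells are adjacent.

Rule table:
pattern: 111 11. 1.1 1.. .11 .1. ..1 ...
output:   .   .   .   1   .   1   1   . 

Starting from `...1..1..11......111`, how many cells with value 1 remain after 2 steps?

step 1: 1.1111111..1....1...
step 2: 1........1111..111.1
count of 1: 9

9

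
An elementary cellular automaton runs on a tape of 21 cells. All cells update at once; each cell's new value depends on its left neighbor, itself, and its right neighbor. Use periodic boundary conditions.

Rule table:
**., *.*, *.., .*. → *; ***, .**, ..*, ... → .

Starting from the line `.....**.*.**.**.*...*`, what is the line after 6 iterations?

iteration 1: *.....****.**.****..*
iteration 2: **.......**.**...**..
iteration 3: .**.......**.**...**.
iteration 4: ..**.......**.**...**
iteration 5: *..**.......**.**...*
iteration 6: **..**.......**.**...

**..**.......**.**...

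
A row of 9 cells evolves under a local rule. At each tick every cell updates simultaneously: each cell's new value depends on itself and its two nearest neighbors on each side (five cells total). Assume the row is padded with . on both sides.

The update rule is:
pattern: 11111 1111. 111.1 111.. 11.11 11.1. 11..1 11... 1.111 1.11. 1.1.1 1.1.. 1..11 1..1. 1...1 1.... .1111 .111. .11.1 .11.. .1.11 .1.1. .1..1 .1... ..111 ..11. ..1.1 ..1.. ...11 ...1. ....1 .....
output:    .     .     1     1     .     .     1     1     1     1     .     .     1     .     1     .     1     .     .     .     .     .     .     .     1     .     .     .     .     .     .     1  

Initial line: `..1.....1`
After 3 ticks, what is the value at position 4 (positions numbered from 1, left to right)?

1

tick 1: .....1...
tick 2: 111.....1
tick 3: 1.11.1...
position 4 holds 1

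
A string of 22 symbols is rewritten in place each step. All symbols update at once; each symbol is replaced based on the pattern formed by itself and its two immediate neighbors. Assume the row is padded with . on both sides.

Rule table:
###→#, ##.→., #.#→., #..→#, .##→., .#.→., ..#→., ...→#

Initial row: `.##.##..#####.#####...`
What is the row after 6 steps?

.#...#..#.....#...#...

......#..###...###.###
#####..#..#.##..#...#.
.###.#..#.....#..##..#
..#...#..####..#...#..
#..##..#..##.#..##..##
.#...#..#.....#...#...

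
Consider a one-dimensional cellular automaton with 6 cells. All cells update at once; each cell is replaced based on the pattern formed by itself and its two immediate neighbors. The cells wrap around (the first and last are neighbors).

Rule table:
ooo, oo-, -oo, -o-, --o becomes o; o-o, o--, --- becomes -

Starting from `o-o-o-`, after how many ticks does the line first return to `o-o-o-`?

tick 1: o-o-o-

1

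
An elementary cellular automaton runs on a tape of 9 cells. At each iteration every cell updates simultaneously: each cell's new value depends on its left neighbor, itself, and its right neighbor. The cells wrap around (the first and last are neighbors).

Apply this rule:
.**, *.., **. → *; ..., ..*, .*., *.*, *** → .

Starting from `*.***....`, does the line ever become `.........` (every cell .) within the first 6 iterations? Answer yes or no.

..*.**...
....***..
....*.**.
......***
*.....*.*
**......*
iteration 6 is **......*, still not uniform .

no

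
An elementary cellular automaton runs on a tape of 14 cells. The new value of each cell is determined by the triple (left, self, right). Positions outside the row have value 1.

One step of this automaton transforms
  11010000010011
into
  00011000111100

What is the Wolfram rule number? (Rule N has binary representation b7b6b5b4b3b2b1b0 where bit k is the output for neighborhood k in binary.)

22

position 0: 111 → 0  (bit 7 = 0)
position 1: 110 → 0  (bit 6 = 0)
position 2: 101 → 0  (bit 5 = 0)
position 4: 100 → 1  (bit 4 = 1)
position 12: 011 → 0  (bit 3 = 0)
position 3: 010 → 1  (bit 2 = 1)
position 8: 001 → 1  (bit 1 = 1)
position 5: 000 → 0  (bit 0 = 0)
bits b7..b0 = 00010110 = 22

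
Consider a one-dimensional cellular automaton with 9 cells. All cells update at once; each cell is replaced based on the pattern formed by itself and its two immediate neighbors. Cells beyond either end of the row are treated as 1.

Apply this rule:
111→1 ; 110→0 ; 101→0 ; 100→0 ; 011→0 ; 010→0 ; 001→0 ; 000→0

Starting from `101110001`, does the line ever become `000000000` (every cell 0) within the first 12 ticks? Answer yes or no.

yes

tick 1: 000100000
tick 2: 000000000
all cells are 0 at tick 2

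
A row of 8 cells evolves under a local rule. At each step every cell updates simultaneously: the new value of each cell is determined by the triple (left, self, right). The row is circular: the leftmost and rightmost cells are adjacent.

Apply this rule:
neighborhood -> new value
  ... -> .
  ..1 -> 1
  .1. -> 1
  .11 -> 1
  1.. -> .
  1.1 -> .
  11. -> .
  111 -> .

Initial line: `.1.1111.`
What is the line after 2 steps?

11.1....
1..1...1

1..1...1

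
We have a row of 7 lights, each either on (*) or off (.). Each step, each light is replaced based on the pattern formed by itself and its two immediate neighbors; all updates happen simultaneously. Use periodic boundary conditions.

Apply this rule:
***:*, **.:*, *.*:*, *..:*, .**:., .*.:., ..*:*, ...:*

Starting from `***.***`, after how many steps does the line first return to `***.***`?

7

step 1: ****.**
step 2: *****.*
step 3: ******.
step 4: .******
step 5: *.*****
step 6: **.****
step 7: ***.***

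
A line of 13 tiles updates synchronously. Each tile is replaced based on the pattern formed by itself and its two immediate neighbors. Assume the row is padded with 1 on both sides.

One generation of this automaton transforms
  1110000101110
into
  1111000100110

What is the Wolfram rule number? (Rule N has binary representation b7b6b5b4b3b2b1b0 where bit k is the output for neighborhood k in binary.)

position 0: 111 → 1  (bit 7 = 1)
position 2: 110 → 1  (bit 6 = 1)
position 8: 101 → 0  (bit 5 = 0)
position 3: 100 → 1  (bit 4 = 1)
position 9: 011 → 0  (bit 3 = 0)
position 7: 010 → 1  (bit 2 = 1)
position 6: 001 → 0  (bit 1 = 0)
position 4: 000 → 0  (bit 0 = 0)
bits b7..b0 = 11010100 = 212

212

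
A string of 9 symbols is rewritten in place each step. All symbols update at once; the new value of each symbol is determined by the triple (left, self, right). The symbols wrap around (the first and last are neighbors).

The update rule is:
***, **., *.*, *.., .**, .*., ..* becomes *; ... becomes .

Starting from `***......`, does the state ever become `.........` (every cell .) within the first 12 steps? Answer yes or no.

step 1: ****....*
step 2: *****..**
step 3: *********
step 4: *********  (fixed point — unchanged through step 12)
step 12 is *********, still not uniform .

no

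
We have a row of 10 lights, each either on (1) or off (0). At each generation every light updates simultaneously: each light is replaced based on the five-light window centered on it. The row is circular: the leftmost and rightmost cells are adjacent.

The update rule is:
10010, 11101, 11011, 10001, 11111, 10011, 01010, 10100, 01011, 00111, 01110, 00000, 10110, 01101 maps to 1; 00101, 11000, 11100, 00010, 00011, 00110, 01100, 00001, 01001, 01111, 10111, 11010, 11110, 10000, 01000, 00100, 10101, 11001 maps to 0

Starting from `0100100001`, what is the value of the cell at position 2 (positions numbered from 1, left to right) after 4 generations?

1

generation 1: 1101000000
generation 2: 0101001100
generation 3: 0011010001
generation 4: 0101010100
position 2 holds 1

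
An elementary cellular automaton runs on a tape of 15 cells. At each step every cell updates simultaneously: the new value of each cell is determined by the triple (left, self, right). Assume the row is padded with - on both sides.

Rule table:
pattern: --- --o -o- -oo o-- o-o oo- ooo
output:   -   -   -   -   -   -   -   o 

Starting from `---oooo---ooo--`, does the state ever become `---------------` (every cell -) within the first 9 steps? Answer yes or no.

yes

step 1: ----oo-----o---
step 2: ---------------
all cells are - at step 2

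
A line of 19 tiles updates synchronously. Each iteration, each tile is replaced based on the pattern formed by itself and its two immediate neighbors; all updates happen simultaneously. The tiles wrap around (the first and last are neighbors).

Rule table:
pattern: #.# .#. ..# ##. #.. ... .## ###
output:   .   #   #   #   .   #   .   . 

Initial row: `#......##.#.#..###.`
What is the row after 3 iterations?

#.#####.#.#.#.#..#.

iteration 1: #.#####.#.#.#.#..#.
iteration 2: #.....#.#.#.#.#.##.
iteration 3: #.#####.#.#.#.#..#.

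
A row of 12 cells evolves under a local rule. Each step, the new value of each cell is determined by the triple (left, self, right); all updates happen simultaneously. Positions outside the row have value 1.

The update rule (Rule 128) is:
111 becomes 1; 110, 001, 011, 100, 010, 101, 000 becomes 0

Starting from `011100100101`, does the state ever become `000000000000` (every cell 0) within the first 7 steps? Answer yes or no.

step 1: 001000000000
step 2: 000000000000
all cells are 0 at step 2

yes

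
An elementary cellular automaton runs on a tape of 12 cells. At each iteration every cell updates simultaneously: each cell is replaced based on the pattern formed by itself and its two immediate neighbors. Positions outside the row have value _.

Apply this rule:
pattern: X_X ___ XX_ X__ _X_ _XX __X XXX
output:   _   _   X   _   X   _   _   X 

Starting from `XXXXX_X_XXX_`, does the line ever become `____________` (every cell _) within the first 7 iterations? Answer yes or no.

_XXXX_X__XX_
__XXX_X___X_
___XX_X___X_
____X_X___X_
____X_X___X_  (fixed point — unchanged through iteration 7)
iteration 7 is ____X_X___X_, still not uniform _

no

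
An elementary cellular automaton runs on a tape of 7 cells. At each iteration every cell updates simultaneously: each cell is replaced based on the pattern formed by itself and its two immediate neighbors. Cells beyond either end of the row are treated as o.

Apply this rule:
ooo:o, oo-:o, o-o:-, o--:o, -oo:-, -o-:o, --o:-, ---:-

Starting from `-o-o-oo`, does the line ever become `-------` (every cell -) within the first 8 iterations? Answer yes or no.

no

-o-o--o
-o-oo--
-o--oo-
-oo--o-
--oo-o-
o--o-o-
oo-o-o-
oo-o-o-
iteration 8 is oo-o-o-, still not uniform -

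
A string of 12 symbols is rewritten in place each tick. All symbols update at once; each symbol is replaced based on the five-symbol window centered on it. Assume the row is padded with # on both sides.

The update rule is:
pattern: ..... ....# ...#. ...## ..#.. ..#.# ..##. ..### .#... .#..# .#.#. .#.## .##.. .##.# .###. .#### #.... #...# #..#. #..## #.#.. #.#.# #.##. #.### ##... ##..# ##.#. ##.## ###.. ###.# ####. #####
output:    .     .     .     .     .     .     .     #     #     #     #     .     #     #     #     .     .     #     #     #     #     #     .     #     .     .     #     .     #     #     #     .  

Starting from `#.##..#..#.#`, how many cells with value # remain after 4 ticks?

7

#..#.#.##..#
#.#.##..#.##
###..#.#..#.
.##.#.####..
count of #: 7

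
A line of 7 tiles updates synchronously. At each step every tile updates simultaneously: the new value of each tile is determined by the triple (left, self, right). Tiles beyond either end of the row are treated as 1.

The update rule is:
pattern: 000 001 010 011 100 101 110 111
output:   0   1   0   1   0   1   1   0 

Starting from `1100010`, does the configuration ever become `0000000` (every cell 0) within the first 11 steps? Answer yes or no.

0100101
1001011
1010110
1101111
0111000
1101001
0110011
1110110
0011111
0110000
1110001
step 11 is 1110001, still not uniform 0

no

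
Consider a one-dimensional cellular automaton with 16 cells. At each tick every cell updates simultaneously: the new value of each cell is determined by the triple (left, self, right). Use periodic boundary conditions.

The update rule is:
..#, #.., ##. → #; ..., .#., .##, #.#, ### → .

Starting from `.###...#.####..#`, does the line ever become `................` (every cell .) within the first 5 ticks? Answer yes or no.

tick 1: ...##.#.....###.
tick 2: ..#.#..#...#..##
tick 3: ##...##.#.#.##.#
tick 4: .##.#.#......#..
tick 5: #.#....#....#.#.
tick 5 is #.#....#....#.#., still not uniform .

no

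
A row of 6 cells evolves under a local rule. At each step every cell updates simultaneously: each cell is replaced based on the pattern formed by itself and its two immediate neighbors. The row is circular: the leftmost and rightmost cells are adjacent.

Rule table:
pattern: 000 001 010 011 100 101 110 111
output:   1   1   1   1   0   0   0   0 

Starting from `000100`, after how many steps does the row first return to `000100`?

6

111101
000001
011111
010000
110111
000100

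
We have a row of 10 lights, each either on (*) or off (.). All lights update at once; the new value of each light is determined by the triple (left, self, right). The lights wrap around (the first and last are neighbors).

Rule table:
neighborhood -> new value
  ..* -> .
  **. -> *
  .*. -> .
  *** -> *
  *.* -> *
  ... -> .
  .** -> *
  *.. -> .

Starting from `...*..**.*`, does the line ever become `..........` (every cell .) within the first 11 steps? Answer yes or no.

no

......***.
......***.  (fixed point — unchanged through step 11)
step 11 is ......***., still not uniform .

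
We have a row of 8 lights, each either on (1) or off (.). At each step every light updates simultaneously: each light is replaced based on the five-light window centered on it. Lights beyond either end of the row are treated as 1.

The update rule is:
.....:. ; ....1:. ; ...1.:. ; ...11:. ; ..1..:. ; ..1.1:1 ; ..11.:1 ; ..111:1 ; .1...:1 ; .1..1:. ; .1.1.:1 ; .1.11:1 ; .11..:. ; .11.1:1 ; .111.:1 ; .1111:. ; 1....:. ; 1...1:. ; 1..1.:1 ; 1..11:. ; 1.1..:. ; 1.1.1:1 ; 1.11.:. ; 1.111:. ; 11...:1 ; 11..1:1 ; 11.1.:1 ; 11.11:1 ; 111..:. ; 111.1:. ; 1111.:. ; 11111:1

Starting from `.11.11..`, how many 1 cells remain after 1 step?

4

1.11..1.
count of 1: 4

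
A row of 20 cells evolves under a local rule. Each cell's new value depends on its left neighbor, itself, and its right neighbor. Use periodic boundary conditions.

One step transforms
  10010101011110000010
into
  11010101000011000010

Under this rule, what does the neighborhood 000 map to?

0

At position 14 the neighborhood is 000; the next row has 0 there.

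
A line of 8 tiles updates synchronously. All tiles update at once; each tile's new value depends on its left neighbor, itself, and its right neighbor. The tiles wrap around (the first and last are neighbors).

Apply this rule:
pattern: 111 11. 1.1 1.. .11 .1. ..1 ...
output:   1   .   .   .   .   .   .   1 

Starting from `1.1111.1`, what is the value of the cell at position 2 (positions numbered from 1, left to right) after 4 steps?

.

...11...
11....11
1..11..1
........
position 2 holds .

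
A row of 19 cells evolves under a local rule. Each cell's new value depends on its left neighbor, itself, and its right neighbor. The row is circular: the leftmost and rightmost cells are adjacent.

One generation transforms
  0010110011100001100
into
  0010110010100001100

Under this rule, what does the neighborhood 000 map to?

At position 0 the neighborhood is 000; the next row has 0 there.

0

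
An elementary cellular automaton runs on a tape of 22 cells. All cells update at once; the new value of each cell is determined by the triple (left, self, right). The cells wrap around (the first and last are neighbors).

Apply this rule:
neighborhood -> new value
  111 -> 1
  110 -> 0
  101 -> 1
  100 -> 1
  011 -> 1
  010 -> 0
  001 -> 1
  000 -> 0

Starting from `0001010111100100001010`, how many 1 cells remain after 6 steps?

14

0010101111011010010101
1101011110110101101010
1010111101101011010101
0101111011010110101011
1011110110101101010110
0111101101011010101101
count of 1: 14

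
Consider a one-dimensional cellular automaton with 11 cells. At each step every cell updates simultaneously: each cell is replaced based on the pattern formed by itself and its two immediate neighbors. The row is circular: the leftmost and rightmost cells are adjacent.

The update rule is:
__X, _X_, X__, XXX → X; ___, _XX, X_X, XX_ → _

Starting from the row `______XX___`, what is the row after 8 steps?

_____X__X__
____XXXXXX_
___X_XXXX_X
X_XX__XX__X
____XX__XX_
___X__XX__X
X_XXXX__XXX
___XX_XX_XX

___XX_XX_XX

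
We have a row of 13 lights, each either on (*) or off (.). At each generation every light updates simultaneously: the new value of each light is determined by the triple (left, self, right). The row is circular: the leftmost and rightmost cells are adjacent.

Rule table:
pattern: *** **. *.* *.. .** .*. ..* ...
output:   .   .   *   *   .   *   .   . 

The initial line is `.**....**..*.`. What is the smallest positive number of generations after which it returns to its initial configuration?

26

...*.....*.**
*..**....**..
**...*.....*.
..*..**....**
*.**...*.....
**..*..**....
..*.**...*...
..**..*..**..
....*.**...*.
....**..*..**
*.....*.**...
**....**..*..
..*.....*.**.
..**....**..*
*...*.....*.*
.*..**....**.
.**...*.....*
*..*..**....*
.*.**...*....
.**..*..**...
...*.**...*..
...**..*..**.
.....*.**...*
*....**..*..*
.*.....*.**..
.**....**..*.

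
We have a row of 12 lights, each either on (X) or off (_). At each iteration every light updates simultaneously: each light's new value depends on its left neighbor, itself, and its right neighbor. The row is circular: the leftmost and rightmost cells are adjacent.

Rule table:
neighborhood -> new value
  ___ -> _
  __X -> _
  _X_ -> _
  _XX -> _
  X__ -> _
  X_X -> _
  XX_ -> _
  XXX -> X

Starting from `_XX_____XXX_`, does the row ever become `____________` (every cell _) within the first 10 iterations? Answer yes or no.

yes

_________X__
____________
all cells are _ at iteration 2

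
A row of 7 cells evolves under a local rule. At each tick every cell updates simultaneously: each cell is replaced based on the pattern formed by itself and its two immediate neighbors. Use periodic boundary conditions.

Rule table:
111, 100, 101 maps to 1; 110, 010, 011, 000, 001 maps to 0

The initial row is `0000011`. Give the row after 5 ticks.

0000100

1000000
0100000
0010000
0001000
0000100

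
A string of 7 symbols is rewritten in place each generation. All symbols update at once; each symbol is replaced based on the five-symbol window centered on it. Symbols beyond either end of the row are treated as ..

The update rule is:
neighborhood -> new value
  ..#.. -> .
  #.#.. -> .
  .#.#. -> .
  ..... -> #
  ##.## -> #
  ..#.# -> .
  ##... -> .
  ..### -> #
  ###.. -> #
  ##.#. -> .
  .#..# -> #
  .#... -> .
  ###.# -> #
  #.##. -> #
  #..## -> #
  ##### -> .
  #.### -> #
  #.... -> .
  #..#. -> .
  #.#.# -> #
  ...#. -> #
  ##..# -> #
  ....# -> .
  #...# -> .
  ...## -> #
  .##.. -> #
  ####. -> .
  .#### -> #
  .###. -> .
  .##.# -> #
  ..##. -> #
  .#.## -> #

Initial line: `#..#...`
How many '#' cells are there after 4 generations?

3

.#....#
#....#.
....#..
##.#...
count of #: 3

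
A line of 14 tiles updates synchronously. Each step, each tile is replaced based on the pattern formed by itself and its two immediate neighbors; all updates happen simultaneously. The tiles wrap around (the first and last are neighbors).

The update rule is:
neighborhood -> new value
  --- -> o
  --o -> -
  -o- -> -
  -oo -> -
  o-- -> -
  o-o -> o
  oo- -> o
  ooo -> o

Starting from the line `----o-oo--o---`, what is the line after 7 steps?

o---o----o---o

ooo--o-o----oo
ooo---o--oo--o
ooo-o-----o---
-ooo--ooo---o-
--oo---oo-o---
o--o-o--oo--oo
o---o----o---o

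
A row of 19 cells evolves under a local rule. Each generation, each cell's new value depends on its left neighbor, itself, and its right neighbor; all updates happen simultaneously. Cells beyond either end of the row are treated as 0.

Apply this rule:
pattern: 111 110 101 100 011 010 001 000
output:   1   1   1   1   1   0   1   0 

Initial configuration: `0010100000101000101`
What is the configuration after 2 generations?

0101010001010101010
1010101010101010101

1010101010101010101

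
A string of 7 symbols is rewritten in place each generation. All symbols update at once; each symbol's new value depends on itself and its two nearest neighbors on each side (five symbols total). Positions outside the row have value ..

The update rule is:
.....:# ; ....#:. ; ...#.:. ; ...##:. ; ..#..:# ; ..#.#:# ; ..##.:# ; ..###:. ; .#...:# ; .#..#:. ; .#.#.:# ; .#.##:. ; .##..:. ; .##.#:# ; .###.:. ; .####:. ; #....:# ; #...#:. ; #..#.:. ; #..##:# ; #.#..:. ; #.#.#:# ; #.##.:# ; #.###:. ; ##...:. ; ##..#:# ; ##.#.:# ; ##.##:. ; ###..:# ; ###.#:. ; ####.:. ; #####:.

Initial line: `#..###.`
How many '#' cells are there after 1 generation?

#.#..#.
count of #: 3

3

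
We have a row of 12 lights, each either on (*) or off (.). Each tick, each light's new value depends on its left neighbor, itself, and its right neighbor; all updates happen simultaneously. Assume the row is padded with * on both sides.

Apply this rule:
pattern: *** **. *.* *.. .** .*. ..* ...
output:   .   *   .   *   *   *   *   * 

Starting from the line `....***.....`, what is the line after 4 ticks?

*****.******
....*.*.....
*****.******  (repeats tick 1; period 2)
tick 4: ....*.*.....

....*.*.....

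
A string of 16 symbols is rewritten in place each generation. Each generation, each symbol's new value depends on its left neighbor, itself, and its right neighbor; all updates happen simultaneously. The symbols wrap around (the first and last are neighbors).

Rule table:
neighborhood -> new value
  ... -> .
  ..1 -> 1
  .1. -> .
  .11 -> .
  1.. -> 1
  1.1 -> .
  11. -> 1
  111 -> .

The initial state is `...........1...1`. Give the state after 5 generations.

1.1.1.1.1.1.1.1.

1.........1.1.1.
.1.......1......
1.1.....1.1.....
...1...1...1...1
1.1.1.1.1.1.1.1.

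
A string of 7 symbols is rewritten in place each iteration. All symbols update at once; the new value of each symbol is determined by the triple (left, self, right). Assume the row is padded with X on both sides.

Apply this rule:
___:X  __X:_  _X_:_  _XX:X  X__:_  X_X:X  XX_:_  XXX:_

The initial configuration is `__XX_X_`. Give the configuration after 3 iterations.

_X__XX_

iteration 1: __X_X_X
iteration 2: ___X_XX
iteration 3: _X__XX_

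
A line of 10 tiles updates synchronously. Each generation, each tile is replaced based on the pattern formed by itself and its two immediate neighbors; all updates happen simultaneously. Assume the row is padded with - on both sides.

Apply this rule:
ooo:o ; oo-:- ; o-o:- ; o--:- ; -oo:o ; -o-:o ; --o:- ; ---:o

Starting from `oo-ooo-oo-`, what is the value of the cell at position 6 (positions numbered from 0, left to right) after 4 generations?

o--oo--o--
o--o---o-o
o--o-o-o-o
o--o-o-o-o
position 6 holds -

-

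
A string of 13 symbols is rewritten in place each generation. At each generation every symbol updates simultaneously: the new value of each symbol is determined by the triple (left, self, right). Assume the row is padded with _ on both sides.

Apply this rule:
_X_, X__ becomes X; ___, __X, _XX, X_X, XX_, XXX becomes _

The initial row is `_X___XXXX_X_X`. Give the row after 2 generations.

___X______X_X

_XX_______X_X
___X______X_X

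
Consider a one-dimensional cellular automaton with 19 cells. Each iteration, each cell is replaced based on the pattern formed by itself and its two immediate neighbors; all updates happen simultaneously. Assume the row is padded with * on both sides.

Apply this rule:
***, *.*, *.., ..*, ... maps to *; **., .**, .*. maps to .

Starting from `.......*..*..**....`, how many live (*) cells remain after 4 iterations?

11

*******.**.**..****
******.*..*..**.***
*****.*.**.**..*.**
****.*.*..*..**.*.*
count of *: 11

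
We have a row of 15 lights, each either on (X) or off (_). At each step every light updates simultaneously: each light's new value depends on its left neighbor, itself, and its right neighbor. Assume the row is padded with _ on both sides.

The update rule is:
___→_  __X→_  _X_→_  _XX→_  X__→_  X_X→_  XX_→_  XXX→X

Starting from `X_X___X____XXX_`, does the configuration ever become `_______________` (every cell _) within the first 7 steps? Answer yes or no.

yes

step 1: ____________X__
step 2: _______________
all cells are _ at step 2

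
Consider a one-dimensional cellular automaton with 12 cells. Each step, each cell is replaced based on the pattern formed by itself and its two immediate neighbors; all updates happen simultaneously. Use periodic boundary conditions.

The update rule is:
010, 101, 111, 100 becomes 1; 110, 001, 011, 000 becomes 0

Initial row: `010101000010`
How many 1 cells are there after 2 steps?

6

011111100011
101111010000
count of 1: 6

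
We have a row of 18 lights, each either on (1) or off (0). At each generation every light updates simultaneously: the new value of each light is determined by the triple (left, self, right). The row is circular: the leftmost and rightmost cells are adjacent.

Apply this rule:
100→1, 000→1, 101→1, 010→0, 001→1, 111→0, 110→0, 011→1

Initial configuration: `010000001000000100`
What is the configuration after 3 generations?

110111111011111101

101111110111111011
011000001100000110
110111111011111101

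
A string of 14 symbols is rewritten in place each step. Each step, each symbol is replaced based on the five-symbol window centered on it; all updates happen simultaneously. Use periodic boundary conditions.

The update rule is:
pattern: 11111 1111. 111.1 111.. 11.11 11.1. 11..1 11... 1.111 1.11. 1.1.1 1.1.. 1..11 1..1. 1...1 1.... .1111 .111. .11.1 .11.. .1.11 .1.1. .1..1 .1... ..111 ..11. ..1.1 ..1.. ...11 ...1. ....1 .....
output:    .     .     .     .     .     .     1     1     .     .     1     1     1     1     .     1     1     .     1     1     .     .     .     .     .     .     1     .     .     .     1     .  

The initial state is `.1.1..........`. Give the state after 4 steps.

step 1: .1.1.1.......1
step 2: .1.1.1.1...1.1
step 3: .1.1.1.1...1.1  (fixed point — unchanged through step 4)

.1.1.1.1...1.1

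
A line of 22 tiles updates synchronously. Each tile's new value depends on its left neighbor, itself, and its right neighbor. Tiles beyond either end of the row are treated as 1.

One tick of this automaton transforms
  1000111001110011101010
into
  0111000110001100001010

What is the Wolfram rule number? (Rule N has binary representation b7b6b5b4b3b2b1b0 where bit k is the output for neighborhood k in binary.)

position 5: 111 → 0  (bit 7 = 0)
position 0: 110 → 0  (bit 6 = 0)
position 17: 101 → 0  (bit 5 = 0)
position 1: 100 → 1  (bit 4 = 1)
position 4: 011 → 0  (bit 3 = 0)
position 18: 010 → 1  (bit 2 = 1)
position 3: 001 → 1  (bit 1 = 1)
position 2: 000 → 1  (bit 0 = 1)
bits b7..b0 = 00010111 = 23

23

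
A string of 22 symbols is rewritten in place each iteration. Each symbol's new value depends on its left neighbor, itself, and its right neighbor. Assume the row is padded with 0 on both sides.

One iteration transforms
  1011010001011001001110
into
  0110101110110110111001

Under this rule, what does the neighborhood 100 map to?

At position 6 the neighborhood is 100; the next row has 1 there.

1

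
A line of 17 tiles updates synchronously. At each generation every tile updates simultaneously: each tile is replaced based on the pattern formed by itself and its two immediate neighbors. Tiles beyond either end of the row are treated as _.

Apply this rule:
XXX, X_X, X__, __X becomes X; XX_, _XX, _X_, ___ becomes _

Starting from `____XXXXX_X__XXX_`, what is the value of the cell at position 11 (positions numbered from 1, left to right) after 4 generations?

___X_XXX_X_XX_X_X
__X_X_X_X_X__X_X_
_X_X_X_X_X_XX_X_X
X_X_X_X_X_X__X_X_
position 11 holds X

X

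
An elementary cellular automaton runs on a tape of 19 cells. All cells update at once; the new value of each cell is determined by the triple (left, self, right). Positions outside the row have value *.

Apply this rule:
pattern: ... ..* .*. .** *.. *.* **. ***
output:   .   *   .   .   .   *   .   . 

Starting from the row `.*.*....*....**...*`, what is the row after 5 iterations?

iteration 1: *.*....*....*....*.
iteration 2: .*....*....*....*.*
iteration 3: *....*....*....*.*.
iteration 4: ....*....*....*.*.*
iteration 5: ...*....*....*.*.*.

...*....*....*.*.*.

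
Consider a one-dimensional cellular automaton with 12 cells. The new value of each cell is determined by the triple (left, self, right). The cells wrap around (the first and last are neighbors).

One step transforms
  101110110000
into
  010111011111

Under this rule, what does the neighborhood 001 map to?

1

At position 11 the neighborhood is 001; the next row has 1 there.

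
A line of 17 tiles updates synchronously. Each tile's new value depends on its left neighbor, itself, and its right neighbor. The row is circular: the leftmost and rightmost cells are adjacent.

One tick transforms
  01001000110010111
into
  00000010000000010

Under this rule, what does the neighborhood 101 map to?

At position 0 the neighborhood is 101; the next row has 0 there.

0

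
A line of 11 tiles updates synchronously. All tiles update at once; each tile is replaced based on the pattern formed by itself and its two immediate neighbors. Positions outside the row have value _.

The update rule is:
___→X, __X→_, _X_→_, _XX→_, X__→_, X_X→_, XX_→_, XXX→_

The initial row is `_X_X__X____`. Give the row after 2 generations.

________XXX
XXXXXXX____

XXXXXXX____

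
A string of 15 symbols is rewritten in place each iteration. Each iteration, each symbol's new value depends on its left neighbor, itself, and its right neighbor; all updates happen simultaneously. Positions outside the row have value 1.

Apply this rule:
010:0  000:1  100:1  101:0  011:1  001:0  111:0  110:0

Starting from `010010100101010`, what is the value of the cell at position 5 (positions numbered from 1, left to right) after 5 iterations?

0

iteration 1: 001000010000000
iteration 2: 100111001111110
iteration 3: 010100101000000
iteration 4: 000010000111110
iteration 5: 111001110100000
position 5 holds 0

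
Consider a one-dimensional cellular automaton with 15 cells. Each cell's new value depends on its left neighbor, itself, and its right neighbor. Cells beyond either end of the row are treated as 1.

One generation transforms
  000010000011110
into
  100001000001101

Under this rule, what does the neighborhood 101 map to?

At position 14 the neighborhood is 101; the next row has 1 there.

1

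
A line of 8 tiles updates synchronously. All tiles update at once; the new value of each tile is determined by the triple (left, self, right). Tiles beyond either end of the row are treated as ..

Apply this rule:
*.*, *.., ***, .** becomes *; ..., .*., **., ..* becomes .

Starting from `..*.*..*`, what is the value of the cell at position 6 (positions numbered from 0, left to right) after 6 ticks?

.

tick 1: ...*.*..
tick 2: ....*.*.
tick 3: .....*.*
tick 4: ......*.
tick 5: .......*
tick 6: ........
position 6 holds .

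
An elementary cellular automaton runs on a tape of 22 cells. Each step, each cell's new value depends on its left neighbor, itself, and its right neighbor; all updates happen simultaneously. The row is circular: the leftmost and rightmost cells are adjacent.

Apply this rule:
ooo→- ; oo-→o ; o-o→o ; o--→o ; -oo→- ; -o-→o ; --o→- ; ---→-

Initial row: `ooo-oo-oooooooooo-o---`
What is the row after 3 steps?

----oo-oo-----------oo

step 1: --oo-oo---------oooo--
step 2: ---oo-oo-----------oo-
step 3: ----oo-oo-----------oo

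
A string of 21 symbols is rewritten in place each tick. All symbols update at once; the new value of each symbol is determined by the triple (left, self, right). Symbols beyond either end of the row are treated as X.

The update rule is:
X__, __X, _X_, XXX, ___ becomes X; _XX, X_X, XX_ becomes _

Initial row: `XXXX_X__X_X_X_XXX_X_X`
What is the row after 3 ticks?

tick 1: XXX__XXXX_X_X__X__X__
tick 2: XX_XX_XX__X_XXXXXXXXX
tick 3: X_______XXX__XXXXXXXX

X_______XXX__XXXXXXXX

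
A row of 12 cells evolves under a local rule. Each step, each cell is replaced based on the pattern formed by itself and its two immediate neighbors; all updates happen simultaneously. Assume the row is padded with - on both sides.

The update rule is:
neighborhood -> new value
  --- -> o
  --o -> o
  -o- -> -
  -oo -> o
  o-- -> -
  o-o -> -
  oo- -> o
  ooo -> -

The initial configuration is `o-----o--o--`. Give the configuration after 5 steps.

step 1: --oooo--o--o
step 2: ooo--o-o--o-
step 3: o-o-o----o--
step 4: ------ooo--o
step 5: ooooooo-o-o-

ooooooo-o-o-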